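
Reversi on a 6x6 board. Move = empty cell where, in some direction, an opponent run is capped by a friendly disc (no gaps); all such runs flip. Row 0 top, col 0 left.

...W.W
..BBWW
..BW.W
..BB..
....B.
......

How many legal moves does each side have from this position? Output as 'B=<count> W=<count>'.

Answer: B=2 W=5

Derivation:
-- B to move --
(0,2): no bracket -> illegal
(0,4): no bracket -> illegal
(2,4): flips 1 -> legal
(3,4): flips 1 -> legal
(3,5): no bracket -> illegal
B mobility = 2
-- W to move --
(0,1): flips 1 -> legal
(0,2): no bracket -> illegal
(0,4): no bracket -> illegal
(1,1): flips 2 -> legal
(2,1): flips 2 -> legal
(2,4): no bracket -> illegal
(3,1): no bracket -> illegal
(3,4): no bracket -> illegal
(3,5): no bracket -> illegal
(4,1): flips 1 -> legal
(4,2): no bracket -> illegal
(4,3): flips 1 -> legal
(4,5): no bracket -> illegal
(5,3): no bracket -> illegal
(5,4): no bracket -> illegal
(5,5): no bracket -> illegal
W mobility = 5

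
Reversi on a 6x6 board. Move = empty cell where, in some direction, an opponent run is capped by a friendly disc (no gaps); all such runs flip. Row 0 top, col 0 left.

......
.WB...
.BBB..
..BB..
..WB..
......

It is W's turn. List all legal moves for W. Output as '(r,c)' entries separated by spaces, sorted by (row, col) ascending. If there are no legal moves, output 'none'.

Answer: (0,2) (1,3) (2,4) (3,1) (4,4)

Derivation:
(0,1): no bracket -> illegal
(0,2): flips 3 -> legal
(0,3): no bracket -> illegal
(1,0): no bracket -> illegal
(1,3): flips 1 -> legal
(1,4): no bracket -> illegal
(2,0): no bracket -> illegal
(2,4): flips 1 -> legal
(3,0): no bracket -> illegal
(3,1): flips 1 -> legal
(3,4): no bracket -> illegal
(4,1): no bracket -> illegal
(4,4): flips 3 -> legal
(5,2): no bracket -> illegal
(5,3): no bracket -> illegal
(5,4): no bracket -> illegal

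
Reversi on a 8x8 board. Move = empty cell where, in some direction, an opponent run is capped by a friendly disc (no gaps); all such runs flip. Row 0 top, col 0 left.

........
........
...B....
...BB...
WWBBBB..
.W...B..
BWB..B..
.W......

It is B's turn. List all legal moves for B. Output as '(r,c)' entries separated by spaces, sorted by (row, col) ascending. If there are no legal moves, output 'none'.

Answer: none

Derivation:
(3,0): no bracket -> illegal
(3,1): no bracket -> illegal
(3,2): no bracket -> illegal
(5,0): no bracket -> illegal
(5,2): no bracket -> illegal
(7,0): no bracket -> illegal
(7,2): no bracket -> illegal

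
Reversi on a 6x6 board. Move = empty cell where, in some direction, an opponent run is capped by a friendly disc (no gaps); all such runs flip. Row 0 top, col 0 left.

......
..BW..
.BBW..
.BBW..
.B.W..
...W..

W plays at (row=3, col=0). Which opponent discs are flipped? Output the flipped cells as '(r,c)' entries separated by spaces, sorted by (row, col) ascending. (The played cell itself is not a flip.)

Dir NW: edge -> no flip
Dir N: first cell '.' (not opp) -> no flip
Dir NE: opp run (2,1) (1,2), next='.' -> no flip
Dir W: edge -> no flip
Dir E: opp run (3,1) (3,2) capped by W -> flip
Dir SW: edge -> no flip
Dir S: first cell '.' (not opp) -> no flip
Dir SE: opp run (4,1), next='.' -> no flip

Answer: (3,1) (3,2)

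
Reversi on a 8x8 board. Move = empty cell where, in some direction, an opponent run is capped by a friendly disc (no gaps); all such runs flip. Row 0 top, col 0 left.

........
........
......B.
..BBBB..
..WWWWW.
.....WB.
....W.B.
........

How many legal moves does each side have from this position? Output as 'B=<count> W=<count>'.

-- B to move --
(3,1): no bracket -> illegal
(3,6): flips 1 -> legal
(3,7): no bracket -> illegal
(4,1): no bracket -> illegal
(4,7): no bracket -> illegal
(5,1): flips 1 -> legal
(5,2): flips 2 -> legal
(5,3): flips 2 -> legal
(5,4): flips 3 -> legal
(5,7): flips 1 -> legal
(6,3): no bracket -> illegal
(6,5): flips 2 -> legal
(7,3): no bracket -> illegal
(7,4): no bracket -> illegal
(7,5): no bracket -> illegal
B mobility = 7
-- W to move --
(1,5): no bracket -> illegal
(1,6): no bracket -> illegal
(1,7): flips 2 -> legal
(2,1): flips 1 -> legal
(2,2): flips 2 -> legal
(2,3): flips 2 -> legal
(2,4): flips 3 -> legal
(2,5): flips 2 -> legal
(2,7): no bracket -> illegal
(3,1): no bracket -> illegal
(3,6): no bracket -> illegal
(3,7): no bracket -> illegal
(4,1): no bracket -> illegal
(4,7): no bracket -> illegal
(5,7): flips 1 -> legal
(6,5): no bracket -> illegal
(6,7): flips 1 -> legal
(7,5): no bracket -> illegal
(7,6): flips 2 -> legal
(7,7): flips 1 -> legal
W mobility = 10

Answer: B=7 W=10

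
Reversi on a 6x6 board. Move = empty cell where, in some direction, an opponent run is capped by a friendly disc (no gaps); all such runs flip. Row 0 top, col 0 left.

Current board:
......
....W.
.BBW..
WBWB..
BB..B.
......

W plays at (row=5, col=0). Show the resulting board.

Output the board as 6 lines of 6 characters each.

Place W at (5,0); scan 8 dirs for brackets.
Dir NW: edge -> no flip
Dir N: opp run (4,0) capped by W -> flip
Dir NE: opp run (4,1) capped by W -> flip
Dir W: edge -> no flip
Dir E: first cell '.' (not opp) -> no flip
Dir SW: edge -> no flip
Dir S: edge -> no flip
Dir SE: edge -> no flip
All flips: (4,0) (4,1)

Answer: ......
....W.
.BBW..
WBWB..
WW..B.
W.....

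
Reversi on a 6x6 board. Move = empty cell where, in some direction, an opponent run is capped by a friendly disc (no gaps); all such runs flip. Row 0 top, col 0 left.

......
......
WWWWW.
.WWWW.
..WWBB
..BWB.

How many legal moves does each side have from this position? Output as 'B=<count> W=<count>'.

Answer: B=6 W=3

Derivation:
-- B to move --
(1,0): flips 3 -> legal
(1,1): flips 2 -> legal
(1,2): flips 5 -> legal
(1,3): no bracket -> illegal
(1,4): flips 2 -> legal
(1,5): no bracket -> illegal
(2,5): flips 2 -> legal
(3,0): no bracket -> illegal
(3,5): no bracket -> illegal
(4,0): no bracket -> illegal
(4,1): flips 2 -> legal
(5,1): no bracket -> illegal
B mobility = 6
-- W to move --
(3,5): flips 1 -> legal
(4,1): no bracket -> illegal
(5,1): flips 1 -> legal
(5,5): flips 2 -> legal
W mobility = 3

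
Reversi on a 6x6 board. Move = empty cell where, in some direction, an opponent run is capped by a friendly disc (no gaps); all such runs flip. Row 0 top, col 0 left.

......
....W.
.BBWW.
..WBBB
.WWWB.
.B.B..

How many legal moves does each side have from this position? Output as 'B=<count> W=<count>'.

Answer: B=9 W=6

Derivation:
-- B to move --
(0,3): no bracket -> illegal
(0,4): flips 2 -> legal
(0,5): no bracket -> illegal
(1,2): flips 1 -> legal
(1,3): flips 2 -> legal
(1,5): flips 1 -> legal
(2,5): flips 2 -> legal
(3,0): no bracket -> illegal
(3,1): flips 3 -> legal
(4,0): flips 3 -> legal
(5,0): no bracket -> illegal
(5,2): flips 3 -> legal
(5,4): flips 2 -> legal
B mobility = 9
-- W to move --
(1,0): flips 1 -> legal
(1,1): no bracket -> illegal
(1,2): flips 1 -> legal
(1,3): no bracket -> illegal
(2,0): flips 2 -> legal
(2,5): flips 1 -> legal
(3,0): no bracket -> illegal
(3,1): no bracket -> illegal
(4,0): no bracket -> illegal
(4,5): flips 2 -> legal
(5,0): no bracket -> illegal
(5,2): no bracket -> illegal
(5,4): flips 2 -> legal
(5,5): no bracket -> illegal
W mobility = 6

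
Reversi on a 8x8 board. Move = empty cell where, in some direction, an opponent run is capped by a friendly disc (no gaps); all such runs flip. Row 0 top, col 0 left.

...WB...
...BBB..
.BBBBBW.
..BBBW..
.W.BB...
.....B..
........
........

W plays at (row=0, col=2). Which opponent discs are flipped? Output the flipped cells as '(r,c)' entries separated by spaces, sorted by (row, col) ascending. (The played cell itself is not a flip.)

Answer: (1,3) (2,4)

Derivation:
Dir NW: edge -> no flip
Dir N: edge -> no flip
Dir NE: edge -> no flip
Dir W: first cell '.' (not opp) -> no flip
Dir E: first cell 'W' (not opp) -> no flip
Dir SW: first cell '.' (not opp) -> no flip
Dir S: first cell '.' (not opp) -> no flip
Dir SE: opp run (1,3) (2,4) capped by W -> flip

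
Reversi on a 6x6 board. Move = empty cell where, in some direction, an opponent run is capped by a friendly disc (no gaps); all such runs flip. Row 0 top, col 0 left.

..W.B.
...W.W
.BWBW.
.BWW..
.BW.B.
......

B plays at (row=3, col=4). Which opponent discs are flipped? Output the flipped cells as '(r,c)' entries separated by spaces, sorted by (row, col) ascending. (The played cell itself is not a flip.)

Answer: (3,2) (3,3)

Derivation:
Dir NW: first cell 'B' (not opp) -> no flip
Dir N: opp run (2,4), next='.' -> no flip
Dir NE: first cell '.' (not opp) -> no flip
Dir W: opp run (3,3) (3,2) capped by B -> flip
Dir E: first cell '.' (not opp) -> no flip
Dir SW: first cell '.' (not opp) -> no flip
Dir S: first cell 'B' (not opp) -> no flip
Dir SE: first cell '.' (not opp) -> no flip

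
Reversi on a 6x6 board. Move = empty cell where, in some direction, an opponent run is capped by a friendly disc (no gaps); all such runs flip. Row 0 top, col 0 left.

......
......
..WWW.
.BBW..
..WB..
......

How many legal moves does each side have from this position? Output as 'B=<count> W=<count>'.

Answer: B=7 W=6

Derivation:
-- B to move --
(1,1): no bracket -> illegal
(1,2): flips 1 -> legal
(1,3): flips 3 -> legal
(1,4): flips 1 -> legal
(1,5): no bracket -> illegal
(2,1): no bracket -> illegal
(2,5): no bracket -> illegal
(3,4): flips 1 -> legal
(3,5): no bracket -> illegal
(4,1): flips 1 -> legal
(4,4): no bracket -> illegal
(5,1): no bracket -> illegal
(5,2): flips 1 -> legal
(5,3): flips 1 -> legal
B mobility = 7
-- W to move --
(2,0): flips 1 -> legal
(2,1): no bracket -> illegal
(3,0): flips 2 -> legal
(3,4): no bracket -> illegal
(4,0): flips 1 -> legal
(4,1): flips 1 -> legal
(4,4): flips 1 -> legal
(5,2): no bracket -> illegal
(5,3): flips 1 -> legal
(5,4): no bracket -> illegal
W mobility = 6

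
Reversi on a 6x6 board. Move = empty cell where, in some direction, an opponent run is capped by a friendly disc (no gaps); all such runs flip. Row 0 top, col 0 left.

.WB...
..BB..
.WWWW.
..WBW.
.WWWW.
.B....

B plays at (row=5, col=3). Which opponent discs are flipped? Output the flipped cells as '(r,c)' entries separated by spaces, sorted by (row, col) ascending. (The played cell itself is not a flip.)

Answer: (4,3)

Derivation:
Dir NW: opp run (4,2), next='.' -> no flip
Dir N: opp run (4,3) capped by B -> flip
Dir NE: opp run (4,4), next='.' -> no flip
Dir W: first cell '.' (not opp) -> no flip
Dir E: first cell '.' (not opp) -> no flip
Dir SW: edge -> no flip
Dir S: edge -> no flip
Dir SE: edge -> no flip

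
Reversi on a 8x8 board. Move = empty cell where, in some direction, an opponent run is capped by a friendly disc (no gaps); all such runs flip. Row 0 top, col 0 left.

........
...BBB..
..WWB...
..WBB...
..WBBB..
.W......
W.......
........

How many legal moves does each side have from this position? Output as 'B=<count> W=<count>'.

Answer: B=5 W=11

Derivation:
-- B to move --
(1,1): flips 1 -> legal
(1,2): flips 1 -> legal
(2,1): flips 3 -> legal
(3,1): flips 2 -> legal
(4,0): no bracket -> illegal
(4,1): flips 3 -> legal
(5,0): no bracket -> illegal
(5,2): no bracket -> illegal
(5,3): no bracket -> illegal
(6,1): no bracket -> illegal
(6,2): no bracket -> illegal
(7,0): no bracket -> illegal
(7,1): no bracket -> illegal
B mobility = 5
-- W to move --
(0,2): no bracket -> illegal
(0,3): flips 1 -> legal
(0,4): flips 1 -> legal
(0,5): flips 1 -> legal
(0,6): flips 3 -> legal
(1,2): no bracket -> illegal
(1,6): no bracket -> illegal
(2,5): flips 1 -> legal
(2,6): no bracket -> illegal
(3,5): flips 2 -> legal
(3,6): no bracket -> illegal
(4,6): flips 3 -> legal
(5,2): no bracket -> illegal
(5,3): flips 2 -> legal
(5,4): flips 1 -> legal
(5,5): flips 2 -> legal
(5,6): flips 2 -> legal
W mobility = 11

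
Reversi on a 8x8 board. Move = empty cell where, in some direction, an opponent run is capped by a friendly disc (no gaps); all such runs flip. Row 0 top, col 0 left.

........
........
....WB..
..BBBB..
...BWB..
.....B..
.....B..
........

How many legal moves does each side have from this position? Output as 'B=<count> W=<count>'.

-- B to move --
(1,3): flips 1 -> legal
(1,4): flips 1 -> legal
(1,5): flips 1 -> legal
(2,3): flips 1 -> legal
(5,3): flips 1 -> legal
(5,4): flips 1 -> legal
B mobility = 6
-- W to move --
(1,4): no bracket -> illegal
(1,5): no bracket -> illegal
(1,6): no bracket -> illegal
(2,1): no bracket -> illegal
(2,2): flips 1 -> legal
(2,3): no bracket -> illegal
(2,6): flips 2 -> legal
(3,1): no bracket -> illegal
(3,6): no bracket -> illegal
(4,1): no bracket -> illegal
(4,2): flips 2 -> legal
(4,6): flips 2 -> legal
(5,2): no bracket -> illegal
(5,3): no bracket -> illegal
(5,4): no bracket -> illegal
(5,6): no bracket -> illegal
(6,4): no bracket -> illegal
(6,6): flips 1 -> legal
(7,4): no bracket -> illegal
(7,5): no bracket -> illegal
(7,6): no bracket -> illegal
W mobility = 5

Answer: B=6 W=5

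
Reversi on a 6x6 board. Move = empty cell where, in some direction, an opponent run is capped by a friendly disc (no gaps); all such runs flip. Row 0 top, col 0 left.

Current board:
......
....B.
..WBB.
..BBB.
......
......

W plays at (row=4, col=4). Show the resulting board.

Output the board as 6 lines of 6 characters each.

Answer: ......
....B.
..WBB.
..BWB.
....W.
......

Derivation:
Place W at (4,4); scan 8 dirs for brackets.
Dir NW: opp run (3,3) capped by W -> flip
Dir N: opp run (3,4) (2,4) (1,4), next='.' -> no flip
Dir NE: first cell '.' (not opp) -> no flip
Dir W: first cell '.' (not opp) -> no flip
Dir E: first cell '.' (not opp) -> no flip
Dir SW: first cell '.' (not opp) -> no flip
Dir S: first cell '.' (not opp) -> no flip
Dir SE: first cell '.' (not opp) -> no flip
All flips: (3,3)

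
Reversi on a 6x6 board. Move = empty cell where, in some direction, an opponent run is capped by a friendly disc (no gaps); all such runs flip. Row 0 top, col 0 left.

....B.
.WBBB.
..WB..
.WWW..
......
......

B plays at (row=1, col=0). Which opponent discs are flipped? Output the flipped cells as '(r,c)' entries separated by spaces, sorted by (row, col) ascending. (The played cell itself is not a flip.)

Dir NW: edge -> no flip
Dir N: first cell '.' (not opp) -> no flip
Dir NE: first cell '.' (not opp) -> no flip
Dir W: edge -> no flip
Dir E: opp run (1,1) capped by B -> flip
Dir SW: edge -> no flip
Dir S: first cell '.' (not opp) -> no flip
Dir SE: first cell '.' (not opp) -> no flip

Answer: (1,1)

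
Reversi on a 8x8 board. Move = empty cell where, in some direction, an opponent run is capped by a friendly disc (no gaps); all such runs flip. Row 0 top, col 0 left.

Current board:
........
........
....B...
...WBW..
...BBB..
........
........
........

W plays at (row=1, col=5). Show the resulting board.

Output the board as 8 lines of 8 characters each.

Place W at (1,5); scan 8 dirs for brackets.
Dir NW: first cell '.' (not opp) -> no flip
Dir N: first cell '.' (not opp) -> no flip
Dir NE: first cell '.' (not opp) -> no flip
Dir W: first cell '.' (not opp) -> no flip
Dir E: first cell '.' (not opp) -> no flip
Dir SW: opp run (2,4) capped by W -> flip
Dir S: first cell '.' (not opp) -> no flip
Dir SE: first cell '.' (not opp) -> no flip
All flips: (2,4)

Answer: ........
.....W..
....W...
...WBW..
...BBB..
........
........
........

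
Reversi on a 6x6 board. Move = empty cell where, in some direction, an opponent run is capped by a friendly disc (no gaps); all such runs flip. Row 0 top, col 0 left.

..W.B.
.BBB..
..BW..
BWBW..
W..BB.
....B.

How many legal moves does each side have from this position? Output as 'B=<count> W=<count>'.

Answer: B=4 W=10

Derivation:
-- B to move --
(0,1): no bracket -> illegal
(0,3): no bracket -> illegal
(1,4): flips 1 -> legal
(2,0): no bracket -> illegal
(2,1): no bracket -> illegal
(2,4): flips 1 -> legal
(3,4): flips 2 -> legal
(4,1): no bracket -> illegal
(4,2): no bracket -> illegal
(5,0): flips 1 -> legal
(5,1): no bracket -> illegal
B mobility = 4
-- W to move --
(0,0): flips 2 -> legal
(0,1): flips 1 -> legal
(0,3): flips 1 -> legal
(0,5): no bracket -> illegal
(1,0): no bracket -> illegal
(1,4): no bracket -> illegal
(1,5): no bracket -> illegal
(2,0): flips 2 -> legal
(2,1): flips 1 -> legal
(2,4): flips 1 -> legal
(3,4): no bracket -> illegal
(3,5): no bracket -> illegal
(4,1): flips 1 -> legal
(4,2): flips 3 -> legal
(4,5): no bracket -> illegal
(5,2): no bracket -> illegal
(5,3): flips 1 -> legal
(5,5): flips 1 -> legal
W mobility = 10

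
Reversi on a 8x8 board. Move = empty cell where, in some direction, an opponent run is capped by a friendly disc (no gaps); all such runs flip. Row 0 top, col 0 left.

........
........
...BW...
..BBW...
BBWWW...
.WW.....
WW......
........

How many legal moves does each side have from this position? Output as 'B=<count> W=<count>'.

-- B to move --
(1,3): no bracket -> illegal
(1,4): no bracket -> illegal
(1,5): flips 1 -> legal
(2,5): flips 1 -> legal
(3,1): no bracket -> illegal
(3,5): flips 1 -> legal
(4,5): flips 4 -> legal
(5,0): no bracket -> illegal
(5,3): flips 1 -> legal
(5,4): flips 1 -> legal
(5,5): flips 1 -> legal
(6,2): flips 3 -> legal
(6,3): flips 1 -> legal
(7,0): no bracket -> illegal
(7,1): flips 2 -> legal
(7,2): no bracket -> illegal
B mobility = 10
-- W to move --
(1,2): flips 1 -> legal
(1,3): flips 2 -> legal
(1,4): no bracket -> illegal
(2,1): flips 1 -> legal
(2,2): flips 3 -> legal
(3,0): flips 1 -> legal
(3,1): flips 3 -> legal
(5,0): no bracket -> illegal
W mobility = 6

Answer: B=10 W=6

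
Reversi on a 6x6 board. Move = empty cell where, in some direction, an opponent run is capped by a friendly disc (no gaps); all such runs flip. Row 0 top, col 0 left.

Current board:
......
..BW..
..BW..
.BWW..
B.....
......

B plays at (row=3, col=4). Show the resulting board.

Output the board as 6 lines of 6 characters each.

Answer: ......
..BW..
..BB..
.BBBB.
B.....
......

Derivation:
Place B at (3,4); scan 8 dirs for brackets.
Dir NW: opp run (2,3) capped by B -> flip
Dir N: first cell '.' (not opp) -> no flip
Dir NE: first cell '.' (not opp) -> no flip
Dir W: opp run (3,3) (3,2) capped by B -> flip
Dir E: first cell '.' (not opp) -> no flip
Dir SW: first cell '.' (not opp) -> no flip
Dir S: first cell '.' (not opp) -> no flip
Dir SE: first cell '.' (not opp) -> no flip
All flips: (2,3) (3,2) (3,3)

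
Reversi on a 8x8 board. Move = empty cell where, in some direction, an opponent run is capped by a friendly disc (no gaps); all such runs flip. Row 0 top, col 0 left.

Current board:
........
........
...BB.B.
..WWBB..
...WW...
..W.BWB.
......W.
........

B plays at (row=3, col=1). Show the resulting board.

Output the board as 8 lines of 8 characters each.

Answer: ........
........
...BB.B.
.BBBBB..
...WW...
..W.BWB.
......W.
........

Derivation:
Place B at (3,1); scan 8 dirs for brackets.
Dir NW: first cell '.' (not opp) -> no flip
Dir N: first cell '.' (not opp) -> no flip
Dir NE: first cell '.' (not opp) -> no flip
Dir W: first cell '.' (not opp) -> no flip
Dir E: opp run (3,2) (3,3) capped by B -> flip
Dir SW: first cell '.' (not opp) -> no flip
Dir S: first cell '.' (not opp) -> no flip
Dir SE: first cell '.' (not opp) -> no flip
All flips: (3,2) (3,3)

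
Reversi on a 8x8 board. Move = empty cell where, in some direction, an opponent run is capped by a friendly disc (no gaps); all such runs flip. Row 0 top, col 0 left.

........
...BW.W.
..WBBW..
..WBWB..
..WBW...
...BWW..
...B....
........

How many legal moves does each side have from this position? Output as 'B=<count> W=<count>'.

Answer: B=15 W=10

Derivation:
-- B to move --
(0,3): no bracket -> illegal
(0,4): flips 1 -> legal
(0,5): flips 1 -> legal
(0,6): no bracket -> illegal
(0,7): flips 3 -> legal
(1,1): flips 1 -> legal
(1,2): no bracket -> illegal
(1,5): flips 2 -> legal
(1,7): no bracket -> illegal
(2,1): flips 2 -> legal
(2,6): flips 1 -> legal
(2,7): no bracket -> illegal
(3,1): flips 3 -> legal
(3,6): no bracket -> illegal
(4,1): flips 2 -> legal
(4,5): flips 3 -> legal
(4,6): no bracket -> illegal
(5,1): flips 1 -> legal
(5,2): no bracket -> illegal
(5,6): flips 2 -> legal
(6,4): flips 3 -> legal
(6,5): flips 1 -> legal
(6,6): flips 2 -> legal
B mobility = 15
-- W to move --
(0,2): no bracket -> illegal
(0,3): no bracket -> illegal
(0,4): flips 1 -> legal
(1,2): flips 2 -> legal
(1,5): flips 2 -> legal
(2,6): flips 1 -> legal
(3,6): flips 1 -> legal
(4,5): flips 1 -> legal
(4,6): no bracket -> illegal
(5,2): flips 2 -> legal
(6,2): flips 1 -> legal
(6,4): flips 1 -> legal
(7,2): flips 1 -> legal
(7,3): no bracket -> illegal
(7,4): no bracket -> illegal
W mobility = 10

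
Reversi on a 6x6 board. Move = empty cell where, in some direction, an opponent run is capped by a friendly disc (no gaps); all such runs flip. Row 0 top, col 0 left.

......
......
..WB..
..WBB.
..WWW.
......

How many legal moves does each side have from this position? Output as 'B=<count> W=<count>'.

Answer: B=9 W=5

Derivation:
-- B to move --
(1,1): flips 1 -> legal
(1,2): no bracket -> illegal
(1,3): no bracket -> illegal
(2,1): flips 1 -> legal
(3,1): flips 1 -> legal
(3,5): no bracket -> illegal
(4,1): flips 1 -> legal
(4,5): no bracket -> illegal
(5,1): flips 1 -> legal
(5,2): flips 1 -> legal
(5,3): flips 1 -> legal
(5,4): flips 1 -> legal
(5,5): flips 1 -> legal
B mobility = 9
-- W to move --
(1,2): no bracket -> illegal
(1,3): flips 2 -> legal
(1,4): flips 1 -> legal
(2,4): flips 3 -> legal
(2,5): flips 1 -> legal
(3,5): flips 2 -> legal
(4,5): no bracket -> illegal
W mobility = 5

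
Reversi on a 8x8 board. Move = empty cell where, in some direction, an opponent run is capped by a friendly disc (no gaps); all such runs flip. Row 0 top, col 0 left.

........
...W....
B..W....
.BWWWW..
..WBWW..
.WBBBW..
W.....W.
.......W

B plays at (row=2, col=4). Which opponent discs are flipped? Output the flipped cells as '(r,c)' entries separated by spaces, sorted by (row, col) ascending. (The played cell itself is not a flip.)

Answer: (3,4) (4,4)

Derivation:
Dir NW: opp run (1,3), next='.' -> no flip
Dir N: first cell '.' (not opp) -> no flip
Dir NE: first cell '.' (not opp) -> no flip
Dir W: opp run (2,3), next='.' -> no flip
Dir E: first cell '.' (not opp) -> no flip
Dir SW: opp run (3,3) (4,2) (5,1) (6,0), next=edge -> no flip
Dir S: opp run (3,4) (4,4) capped by B -> flip
Dir SE: opp run (3,5), next='.' -> no flip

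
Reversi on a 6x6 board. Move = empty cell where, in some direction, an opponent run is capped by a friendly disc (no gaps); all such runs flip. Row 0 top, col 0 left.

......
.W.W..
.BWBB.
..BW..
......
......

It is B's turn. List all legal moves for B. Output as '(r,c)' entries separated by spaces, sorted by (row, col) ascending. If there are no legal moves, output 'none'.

Answer: (0,1) (0,2) (0,3) (1,2) (3,4) (4,2) (4,3)

Derivation:
(0,0): no bracket -> illegal
(0,1): flips 1 -> legal
(0,2): flips 1 -> legal
(0,3): flips 1 -> legal
(0,4): no bracket -> illegal
(1,0): no bracket -> illegal
(1,2): flips 1 -> legal
(1,4): no bracket -> illegal
(2,0): no bracket -> illegal
(3,1): no bracket -> illegal
(3,4): flips 1 -> legal
(4,2): flips 1 -> legal
(4,3): flips 1 -> legal
(4,4): no bracket -> illegal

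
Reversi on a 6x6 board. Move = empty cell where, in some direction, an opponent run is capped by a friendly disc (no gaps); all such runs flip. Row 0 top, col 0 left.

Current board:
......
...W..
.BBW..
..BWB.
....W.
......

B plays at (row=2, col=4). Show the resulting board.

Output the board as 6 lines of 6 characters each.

Place B at (2,4); scan 8 dirs for brackets.
Dir NW: opp run (1,3), next='.' -> no flip
Dir N: first cell '.' (not opp) -> no flip
Dir NE: first cell '.' (not opp) -> no flip
Dir W: opp run (2,3) capped by B -> flip
Dir E: first cell '.' (not opp) -> no flip
Dir SW: opp run (3,3), next='.' -> no flip
Dir S: first cell 'B' (not opp) -> no flip
Dir SE: first cell '.' (not opp) -> no flip
All flips: (2,3)

Answer: ......
...W..
.BBBB.
..BWB.
....W.
......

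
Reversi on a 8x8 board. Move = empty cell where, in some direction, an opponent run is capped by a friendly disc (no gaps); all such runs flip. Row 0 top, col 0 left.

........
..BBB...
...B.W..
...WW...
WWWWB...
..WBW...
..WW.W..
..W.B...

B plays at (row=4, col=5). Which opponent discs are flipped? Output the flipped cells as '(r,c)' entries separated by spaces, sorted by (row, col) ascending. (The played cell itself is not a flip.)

Answer: (3,4)

Derivation:
Dir NW: opp run (3,4) capped by B -> flip
Dir N: first cell '.' (not opp) -> no flip
Dir NE: first cell '.' (not opp) -> no flip
Dir W: first cell 'B' (not opp) -> no flip
Dir E: first cell '.' (not opp) -> no flip
Dir SW: opp run (5,4) (6,3) (7,2), next=edge -> no flip
Dir S: first cell '.' (not opp) -> no flip
Dir SE: first cell '.' (not opp) -> no flip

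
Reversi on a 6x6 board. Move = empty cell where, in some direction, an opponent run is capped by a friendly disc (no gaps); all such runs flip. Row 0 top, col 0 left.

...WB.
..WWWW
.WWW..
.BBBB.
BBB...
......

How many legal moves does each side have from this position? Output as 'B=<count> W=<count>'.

-- B to move --
(0,1): flips 2 -> legal
(0,2): flips 3 -> legal
(0,5): flips 2 -> legal
(1,0): flips 1 -> legal
(1,1): flips 2 -> legal
(2,0): no bracket -> illegal
(2,4): flips 1 -> legal
(2,5): no bracket -> illegal
(3,0): no bracket -> illegal
B mobility = 6
-- W to move --
(0,5): flips 1 -> legal
(2,0): no bracket -> illegal
(2,4): no bracket -> illegal
(2,5): no bracket -> illegal
(3,0): no bracket -> illegal
(3,5): no bracket -> illegal
(4,3): flips 2 -> legal
(4,4): flips 1 -> legal
(4,5): flips 1 -> legal
(5,0): flips 2 -> legal
(5,1): flips 2 -> legal
(5,2): flips 2 -> legal
(5,3): no bracket -> illegal
W mobility = 7

Answer: B=6 W=7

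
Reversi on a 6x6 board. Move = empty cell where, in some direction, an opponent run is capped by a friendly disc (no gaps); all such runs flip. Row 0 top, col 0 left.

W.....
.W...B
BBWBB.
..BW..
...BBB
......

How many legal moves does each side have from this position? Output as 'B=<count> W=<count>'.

Answer: B=5 W=6

Derivation:
-- B to move --
(0,1): flips 1 -> legal
(0,2): flips 1 -> legal
(1,0): no bracket -> illegal
(1,2): flips 1 -> legal
(1,3): no bracket -> illegal
(3,1): no bracket -> illegal
(3,4): flips 1 -> legal
(4,2): flips 1 -> legal
B mobility = 5
-- W to move --
(0,4): no bracket -> illegal
(0,5): no bracket -> illegal
(1,0): no bracket -> illegal
(1,2): no bracket -> illegal
(1,3): flips 1 -> legal
(1,4): no bracket -> illegal
(2,5): flips 2 -> legal
(3,0): no bracket -> illegal
(3,1): flips 2 -> legal
(3,4): no bracket -> illegal
(3,5): no bracket -> illegal
(4,1): no bracket -> illegal
(4,2): flips 1 -> legal
(5,2): no bracket -> illegal
(5,3): flips 1 -> legal
(5,4): no bracket -> illegal
(5,5): flips 1 -> legal
W mobility = 6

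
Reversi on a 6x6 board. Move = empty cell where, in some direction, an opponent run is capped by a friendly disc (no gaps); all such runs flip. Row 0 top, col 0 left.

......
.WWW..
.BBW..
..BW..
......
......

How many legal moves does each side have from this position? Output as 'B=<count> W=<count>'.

-- B to move --
(0,0): flips 1 -> legal
(0,1): flips 1 -> legal
(0,2): flips 1 -> legal
(0,3): flips 1 -> legal
(0,4): flips 1 -> legal
(1,0): no bracket -> illegal
(1,4): flips 1 -> legal
(2,0): no bracket -> illegal
(2,4): flips 1 -> legal
(3,4): flips 1 -> legal
(4,2): no bracket -> illegal
(4,3): no bracket -> illegal
(4,4): flips 1 -> legal
B mobility = 9
-- W to move --
(1,0): no bracket -> illegal
(2,0): flips 2 -> legal
(3,0): flips 1 -> legal
(3,1): flips 3 -> legal
(4,1): flips 1 -> legal
(4,2): flips 2 -> legal
(4,3): no bracket -> illegal
W mobility = 5

Answer: B=9 W=5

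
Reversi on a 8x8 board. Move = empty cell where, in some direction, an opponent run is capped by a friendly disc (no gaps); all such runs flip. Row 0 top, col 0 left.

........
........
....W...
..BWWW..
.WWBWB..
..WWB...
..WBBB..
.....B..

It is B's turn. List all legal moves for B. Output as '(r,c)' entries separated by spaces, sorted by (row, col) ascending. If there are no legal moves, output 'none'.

(1,3): no bracket -> illegal
(1,4): flips 3 -> legal
(1,5): no bracket -> illegal
(2,2): no bracket -> illegal
(2,3): flips 2 -> legal
(2,5): flips 2 -> legal
(2,6): no bracket -> illegal
(3,0): flips 2 -> legal
(3,1): flips 2 -> legal
(3,6): flips 3 -> legal
(4,0): flips 2 -> legal
(4,6): no bracket -> illegal
(5,0): flips 1 -> legal
(5,1): flips 2 -> legal
(5,5): no bracket -> illegal
(6,1): flips 2 -> legal
(7,1): no bracket -> illegal
(7,2): flips 3 -> legal
(7,3): no bracket -> illegal

Answer: (1,4) (2,3) (2,5) (3,0) (3,1) (3,6) (4,0) (5,0) (5,1) (6,1) (7,2)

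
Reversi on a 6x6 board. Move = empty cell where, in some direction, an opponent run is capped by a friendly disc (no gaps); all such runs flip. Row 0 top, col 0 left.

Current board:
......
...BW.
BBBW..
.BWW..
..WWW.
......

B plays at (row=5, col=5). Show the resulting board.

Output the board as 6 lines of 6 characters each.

Answer: ......
...BW.
BBBW..
.BWB..
..WWB.
.....B

Derivation:
Place B at (5,5); scan 8 dirs for brackets.
Dir NW: opp run (4,4) (3,3) capped by B -> flip
Dir N: first cell '.' (not opp) -> no flip
Dir NE: edge -> no flip
Dir W: first cell '.' (not opp) -> no flip
Dir E: edge -> no flip
Dir SW: edge -> no flip
Dir S: edge -> no flip
Dir SE: edge -> no flip
All flips: (3,3) (4,4)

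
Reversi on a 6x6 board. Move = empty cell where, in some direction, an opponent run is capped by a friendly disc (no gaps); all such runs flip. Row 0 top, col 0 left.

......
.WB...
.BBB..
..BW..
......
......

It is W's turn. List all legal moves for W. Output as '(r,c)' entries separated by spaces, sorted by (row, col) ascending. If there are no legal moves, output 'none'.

(0,1): no bracket -> illegal
(0,2): no bracket -> illegal
(0,3): no bracket -> illegal
(1,0): no bracket -> illegal
(1,3): flips 2 -> legal
(1,4): no bracket -> illegal
(2,0): no bracket -> illegal
(2,4): no bracket -> illegal
(3,0): no bracket -> illegal
(3,1): flips 2 -> legal
(3,4): no bracket -> illegal
(4,1): no bracket -> illegal
(4,2): no bracket -> illegal
(4,3): no bracket -> illegal

Answer: (1,3) (3,1)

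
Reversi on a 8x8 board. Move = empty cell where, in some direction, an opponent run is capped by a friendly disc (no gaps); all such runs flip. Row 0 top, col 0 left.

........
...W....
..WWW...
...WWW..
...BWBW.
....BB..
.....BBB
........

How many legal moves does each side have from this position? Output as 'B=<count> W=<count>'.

Answer: B=7 W=7

Derivation:
-- B to move --
(0,2): no bracket -> illegal
(0,3): flips 3 -> legal
(0,4): no bracket -> illegal
(1,1): flips 3 -> legal
(1,2): flips 2 -> legal
(1,4): flips 3 -> legal
(1,5): no bracket -> illegal
(2,1): no bracket -> illegal
(2,5): flips 2 -> legal
(2,6): no bracket -> illegal
(3,1): no bracket -> illegal
(3,2): no bracket -> illegal
(3,6): no bracket -> illegal
(3,7): flips 1 -> legal
(4,2): no bracket -> illegal
(4,7): flips 1 -> legal
(5,3): no bracket -> illegal
(5,6): no bracket -> illegal
(5,7): no bracket -> illegal
B mobility = 7
-- W to move --
(3,2): no bracket -> illegal
(3,6): no bracket -> illegal
(4,2): flips 1 -> legal
(5,2): flips 1 -> legal
(5,3): flips 1 -> legal
(5,6): flips 1 -> legal
(5,7): no bracket -> illegal
(6,3): no bracket -> illegal
(6,4): flips 2 -> legal
(7,4): no bracket -> illegal
(7,5): flips 3 -> legal
(7,6): no bracket -> illegal
(7,7): flips 2 -> legal
W mobility = 7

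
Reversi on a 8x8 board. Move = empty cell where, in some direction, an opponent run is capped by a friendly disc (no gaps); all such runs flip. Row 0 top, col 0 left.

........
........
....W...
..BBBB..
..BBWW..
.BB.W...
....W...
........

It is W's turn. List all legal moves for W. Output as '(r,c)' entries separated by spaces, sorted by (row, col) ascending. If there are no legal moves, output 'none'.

Answer: (2,1) (2,2) (2,3) (2,5) (2,6) (4,1) (4,6) (6,0)

Derivation:
(2,1): flips 2 -> legal
(2,2): flips 1 -> legal
(2,3): flips 1 -> legal
(2,5): flips 1 -> legal
(2,6): flips 1 -> legal
(3,1): no bracket -> illegal
(3,6): no bracket -> illegal
(4,0): no bracket -> illegal
(4,1): flips 2 -> legal
(4,6): flips 1 -> legal
(5,0): no bracket -> illegal
(5,3): no bracket -> illegal
(6,0): flips 3 -> legal
(6,1): no bracket -> illegal
(6,2): no bracket -> illegal
(6,3): no bracket -> illegal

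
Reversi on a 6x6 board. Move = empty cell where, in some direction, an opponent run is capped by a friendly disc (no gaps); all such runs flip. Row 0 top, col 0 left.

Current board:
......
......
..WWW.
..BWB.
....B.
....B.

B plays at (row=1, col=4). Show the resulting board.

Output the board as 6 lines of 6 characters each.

Answer: ......
....B.
..WBB.
..BWB.
....B.
....B.

Derivation:
Place B at (1,4); scan 8 dirs for brackets.
Dir NW: first cell '.' (not opp) -> no flip
Dir N: first cell '.' (not opp) -> no flip
Dir NE: first cell '.' (not opp) -> no flip
Dir W: first cell '.' (not opp) -> no flip
Dir E: first cell '.' (not opp) -> no flip
Dir SW: opp run (2,3) capped by B -> flip
Dir S: opp run (2,4) capped by B -> flip
Dir SE: first cell '.' (not opp) -> no flip
All flips: (2,3) (2,4)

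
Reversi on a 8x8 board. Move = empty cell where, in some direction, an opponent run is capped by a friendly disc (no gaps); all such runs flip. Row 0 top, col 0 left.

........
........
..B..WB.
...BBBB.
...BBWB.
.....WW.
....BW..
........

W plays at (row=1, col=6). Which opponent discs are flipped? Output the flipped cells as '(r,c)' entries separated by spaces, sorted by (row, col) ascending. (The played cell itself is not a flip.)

Dir NW: first cell '.' (not opp) -> no flip
Dir N: first cell '.' (not opp) -> no flip
Dir NE: first cell '.' (not opp) -> no flip
Dir W: first cell '.' (not opp) -> no flip
Dir E: first cell '.' (not opp) -> no flip
Dir SW: first cell 'W' (not opp) -> no flip
Dir S: opp run (2,6) (3,6) (4,6) capped by W -> flip
Dir SE: first cell '.' (not opp) -> no flip

Answer: (2,6) (3,6) (4,6)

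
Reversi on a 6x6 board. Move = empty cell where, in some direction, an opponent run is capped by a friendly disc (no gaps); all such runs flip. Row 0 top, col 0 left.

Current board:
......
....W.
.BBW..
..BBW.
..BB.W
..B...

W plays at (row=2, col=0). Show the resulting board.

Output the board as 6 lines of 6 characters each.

Answer: ......
....W.
WWWW..
..BBW.
..BB.W
..B...

Derivation:
Place W at (2,0); scan 8 dirs for brackets.
Dir NW: edge -> no flip
Dir N: first cell '.' (not opp) -> no flip
Dir NE: first cell '.' (not opp) -> no flip
Dir W: edge -> no flip
Dir E: opp run (2,1) (2,2) capped by W -> flip
Dir SW: edge -> no flip
Dir S: first cell '.' (not opp) -> no flip
Dir SE: first cell '.' (not opp) -> no flip
All flips: (2,1) (2,2)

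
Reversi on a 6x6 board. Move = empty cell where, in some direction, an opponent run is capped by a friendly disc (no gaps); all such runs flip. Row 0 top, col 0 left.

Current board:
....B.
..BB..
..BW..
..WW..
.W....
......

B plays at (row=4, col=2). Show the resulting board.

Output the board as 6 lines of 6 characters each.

Place B at (4,2); scan 8 dirs for brackets.
Dir NW: first cell '.' (not opp) -> no flip
Dir N: opp run (3,2) capped by B -> flip
Dir NE: opp run (3,3), next='.' -> no flip
Dir W: opp run (4,1), next='.' -> no flip
Dir E: first cell '.' (not opp) -> no flip
Dir SW: first cell '.' (not opp) -> no flip
Dir S: first cell '.' (not opp) -> no flip
Dir SE: first cell '.' (not opp) -> no flip
All flips: (3,2)

Answer: ....B.
..BB..
..BW..
..BW..
.WB...
......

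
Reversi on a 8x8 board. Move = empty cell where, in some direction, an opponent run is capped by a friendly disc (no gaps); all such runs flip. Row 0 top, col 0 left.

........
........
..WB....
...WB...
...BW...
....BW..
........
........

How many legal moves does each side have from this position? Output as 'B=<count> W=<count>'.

-- B to move --
(1,1): no bracket -> illegal
(1,2): no bracket -> illegal
(1,3): no bracket -> illegal
(2,1): flips 1 -> legal
(2,4): no bracket -> illegal
(3,1): no bracket -> illegal
(3,2): flips 1 -> legal
(3,5): no bracket -> illegal
(4,2): no bracket -> illegal
(4,5): flips 1 -> legal
(4,6): no bracket -> illegal
(5,3): no bracket -> illegal
(5,6): flips 1 -> legal
(6,4): no bracket -> illegal
(6,5): no bracket -> illegal
(6,6): no bracket -> illegal
B mobility = 4
-- W to move --
(1,2): no bracket -> illegal
(1,3): flips 1 -> legal
(1,4): no bracket -> illegal
(2,4): flips 2 -> legal
(2,5): no bracket -> illegal
(3,2): no bracket -> illegal
(3,5): flips 1 -> legal
(4,2): flips 1 -> legal
(4,5): no bracket -> illegal
(5,2): no bracket -> illegal
(5,3): flips 2 -> legal
(6,3): no bracket -> illegal
(6,4): flips 1 -> legal
(6,5): no bracket -> illegal
W mobility = 6

Answer: B=4 W=6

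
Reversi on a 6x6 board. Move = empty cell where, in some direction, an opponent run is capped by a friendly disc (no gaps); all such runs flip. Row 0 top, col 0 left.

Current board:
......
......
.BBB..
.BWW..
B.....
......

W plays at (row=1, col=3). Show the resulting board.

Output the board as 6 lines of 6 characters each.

Answer: ......
...W..
.BBW..
.BWW..
B.....
......

Derivation:
Place W at (1,3); scan 8 dirs for brackets.
Dir NW: first cell '.' (not opp) -> no flip
Dir N: first cell '.' (not opp) -> no flip
Dir NE: first cell '.' (not opp) -> no flip
Dir W: first cell '.' (not opp) -> no flip
Dir E: first cell '.' (not opp) -> no flip
Dir SW: opp run (2,2) (3,1) (4,0), next=edge -> no flip
Dir S: opp run (2,3) capped by W -> flip
Dir SE: first cell '.' (not opp) -> no flip
All flips: (2,3)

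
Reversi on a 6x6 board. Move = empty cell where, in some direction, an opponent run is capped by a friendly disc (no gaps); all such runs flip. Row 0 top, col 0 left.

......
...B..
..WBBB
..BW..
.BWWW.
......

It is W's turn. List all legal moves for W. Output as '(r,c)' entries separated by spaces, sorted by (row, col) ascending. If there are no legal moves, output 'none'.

(0,2): no bracket -> illegal
(0,3): flips 2 -> legal
(0,4): flips 1 -> legal
(1,2): no bracket -> illegal
(1,4): no bracket -> illegal
(1,5): flips 1 -> legal
(2,1): flips 1 -> legal
(3,0): no bracket -> illegal
(3,1): flips 1 -> legal
(3,4): no bracket -> illegal
(3,5): no bracket -> illegal
(4,0): flips 1 -> legal
(5,0): no bracket -> illegal
(5,1): no bracket -> illegal
(5,2): no bracket -> illegal

Answer: (0,3) (0,4) (1,5) (2,1) (3,1) (4,0)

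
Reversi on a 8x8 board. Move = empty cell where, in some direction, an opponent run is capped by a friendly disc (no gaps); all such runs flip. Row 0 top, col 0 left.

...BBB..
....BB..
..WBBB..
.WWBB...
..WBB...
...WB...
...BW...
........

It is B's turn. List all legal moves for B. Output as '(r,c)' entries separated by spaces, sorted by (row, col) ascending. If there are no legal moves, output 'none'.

(1,1): flips 1 -> legal
(1,2): no bracket -> illegal
(1,3): no bracket -> illegal
(2,0): no bracket -> illegal
(2,1): flips 2 -> legal
(3,0): flips 2 -> legal
(4,0): no bracket -> illegal
(4,1): flips 2 -> legal
(5,1): flips 1 -> legal
(5,2): flips 1 -> legal
(5,5): no bracket -> illegal
(6,2): flips 1 -> legal
(6,5): flips 1 -> legal
(7,3): no bracket -> illegal
(7,4): flips 1 -> legal
(7,5): no bracket -> illegal

Answer: (1,1) (2,1) (3,0) (4,1) (5,1) (5,2) (6,2) (6,5) (7,4)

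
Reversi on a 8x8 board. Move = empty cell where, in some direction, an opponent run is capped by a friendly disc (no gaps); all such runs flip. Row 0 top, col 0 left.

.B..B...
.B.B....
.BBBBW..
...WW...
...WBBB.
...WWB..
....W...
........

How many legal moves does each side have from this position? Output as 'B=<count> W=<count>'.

Answer: B=7 W=12

Derivation:
-- B to move --
(1,4): no bracket -> illegal
(1,5): no bracket -> illegal
(1,6): no bracket -> illegal
(2,6): flips 1 -> legal
(3,2): no bracket -> illegal
(3,5): no bracket -> illegal
(3,6): no bracket -> illegal
(4,2): flips 2 -> legal
(5,2): flips 2 -> legal
(6,2): flips 1 -> legal
(6,3): flips 4 -> legal
(6,5): no bracket -> illegal
(7,3): flips 1 -> legal
(7,4): flips 2 -> legal
(7,5): no bracket -> illegal
B mobility = 7
-- W to move --
(0,0): flips 2 -> legal
(0,2): no bracket -> illegal
(0,3): flips 2 -> legal
(0,5): no bracket -> illegal
(1,0): no bracket -> illegal
(1,2): flips 1 -> legal
(1,4): flips 1 -> legal
(1,5): flips 1 -> legal
(2,0): flips 4 -> legal
(3,0): no bracket -> illegal
(3,1): no bracket -> illegal
(3,2): no bracket -> illegal
(3,5): flips 1 -> legal
(3,6): flips 1 -> legal
(3,7): flips 2 -> legal
(4,7): flips 3 -> legal
(5,6): flips 2 -> legal
(5,7): no bracket -> illegal
(6,5): no bracket -> illegal
(6,6): flips 2 -> legal
W mobility = 12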